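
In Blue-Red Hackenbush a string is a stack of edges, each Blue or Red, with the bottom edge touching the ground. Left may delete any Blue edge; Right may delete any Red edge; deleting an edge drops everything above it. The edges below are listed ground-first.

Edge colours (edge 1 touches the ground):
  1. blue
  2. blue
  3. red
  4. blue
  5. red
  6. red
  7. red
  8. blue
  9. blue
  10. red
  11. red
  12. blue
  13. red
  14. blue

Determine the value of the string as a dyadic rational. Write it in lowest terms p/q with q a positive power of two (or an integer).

6347/4096

Build G(s[:k]) for k = 1..14, string s = blue blue red blue red red red blue blue red red blue red blue.
G(b) = { 0 | (no moves) } → 1
G(bb) = { 0, 1 | (no moves) } → 2
G(bbr) = { 0, 1 | 2 } → 3/2
G(bbrb) = { 0, 1, 3/2 | 2 } → 7/4
G(bbrbr) = { 0, 1, 3/2 | 7/4, 2 } → 13/8
G(bbrbrr) = { 0, 1, 3/2 | 13/8, 7/4, 2 } → 25/16
G(bbrbrrr) = { 0, 1, 3/2 | 25/16, 13/8, 7/4, 2 } → 49/32
G(bbrbrrrb) = { 0, 1, 3/2, 49/32 | 25/16, 13/8, 7/4, 2 } → 99/64
G(bbrbrrrbb) = { 0, 1, 3/2, 49/32, 99/64 | 25/16, 13/8, 7/4, 2 } → 199/128
G(bbrbrrrbbr) = { 0, 1, 3/2, 49/32, 99/64 | 199/128, 25/16, 13/8, 7/4, 2 } → 397/256
G(bbrbrrrbbrr) = { 0, 1, 3/2, 49/32, 99/64 | 397/256, 199/128, 25/16, 13/8, 7/4, 2 } → 793/512
G(bbrbrrrbbrrb) = { 0, 1, 3/2, 49/32, 99/64, 793/512 | 397/256, 199/128, 25/16, 13/8, 7/4, 2 } → 1587/1024
G(bbrbrrrbbrrbr) = { 0, 1, 3/2, 49/32, 99/64, 793/512 | 1587/1024, 397/256, 199/128, 25/16, 13/8, 7/4, 2 } → 3173/2048
G(bbrbrrrbbrrbrb) = { 0, 1, 3/2, 49/32, 99/64, 793/512, 3173/2048 | 1587/1024, 397/256, 199/128, 25/16, 13/8, 7/4, 2 } → 6347/4096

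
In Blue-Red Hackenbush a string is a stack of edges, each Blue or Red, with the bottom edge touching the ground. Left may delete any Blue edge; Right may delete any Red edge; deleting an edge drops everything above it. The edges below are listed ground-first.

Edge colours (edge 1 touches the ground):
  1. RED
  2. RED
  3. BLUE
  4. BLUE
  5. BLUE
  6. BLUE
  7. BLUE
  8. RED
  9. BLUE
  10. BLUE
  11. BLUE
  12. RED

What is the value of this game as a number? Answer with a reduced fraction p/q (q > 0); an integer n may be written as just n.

step 1: add RED to get R; options L={ — } R={ 0 } => -1
step 2: add RED to get RR; options L={ — } R={ -1, 0 } => -2
step 3: add BLUE to get RRB; options L={ -2 } R={ -1, 0 } => -3/2
step 4: add BLUE to get RRBB; options L={ -2, -3/2 } R={ -1, 0 } => -5/4
step 5: add BLUE to get RRBBB; options L={ -2, -3/2, -5/4 } R={ -1, 0 } => -9/8
step 6: add BLUE to get RRBBBB; options L={ -2, -3/2, -5/4, -9/8 } R={ -1, 0 } => -17/16
step 7: add BLUE to get RRBBBBB; options L={ -2, -3/2, -5/4, -9/8, -17/16 } R={ -1, 0 } => -33/32
step 8: add RED to get RRBBBBBR; options L={ -2, -3/2, -5/4, -9/8, -17/16 } R={ -33/32, -1, 0 } => -67/64
step 9: add BLUE to get RRBBBBBRB; options L={ -2, -3/2, -5/4, -9/8, -17/16, -67/64 } R={ -33/32, -1, 0 } => -133/128
step 10: add BLUE to get RRBBBBBRBB; options L={ -2, -3/2, -5/4, -9/8, -17/16, -67/64, -133/128 } R={ -33/32, -1, 0 } => -265/256
step 11: add BLUE to get RRBBBBBRBBB; options L={ -2, -3/2, -5/4, -9/8, -17/16, -67/64, -133/128, -265/256 } R={ -33/32, -1, 0 } => -529/512
step 12: add RED to get RRBBBBBRBBBR; options L={ -2, -3/2, -5/4, -9/8, -17/16, -67/64, -133/128, -265/256 } R={ -529/512, -33/32, -1, 0 } => -1059/1024

-1059/1024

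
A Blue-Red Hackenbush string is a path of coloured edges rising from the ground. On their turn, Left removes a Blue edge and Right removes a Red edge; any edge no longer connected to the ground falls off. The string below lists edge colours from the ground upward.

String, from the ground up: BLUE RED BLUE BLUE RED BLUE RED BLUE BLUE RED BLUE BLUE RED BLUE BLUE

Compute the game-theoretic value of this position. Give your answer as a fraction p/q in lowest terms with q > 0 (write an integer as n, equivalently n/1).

13751/16384

B: Left { 0 }, Right { none } => simplest 1
BR: Left { 0 }, Right { 1 } => simplest 1/2
BRB: Left { 0,1/2 }, Right { 1 } => simplest 3/4
BRBB: Left { 0,1/2,3/4 }, Right { 1 } => simplest 7/8
BRBBR: Left { 0,1/2,3/4 }, Right { 7/8,1 } => simplest 13/16
BRBBRB: Left { 0,1/2,3/4,13/16 }, Right { 7/8,1 } => simplest 27/32
BRBBRBR: Left { 0,1/2,3/4,13/16 }, Right { 27/32,7/8,1 } => simplest 53/64
BRBBRBRB: Left { 0,1/2,3/4,13/16,53/64 }, Right { 27/32,7/8,1 } => simplest 107/128
BRBBRBRBB: Left { 0,1/2,3/4,13/16,53/64,107/128 }, Right { 27/32,7/8,1 } => simplest 215/256
BRBBRBRBBR: Left { 0,1/2,3/4,13/16,53/64,107/128 }, Right { 215/256,27/32,7/8,1 } => simplest 429/512
BRBBRBRBBRB: Left { 0,1/2,3/4,13/16,53/64,107/128,429/512 }, Right { 215/256,27/32,7/8,1 } => simplest 859/1024
BRBBRBRBBRBB: Left { 0,1/2,3/4,13/16,53/64,107/128,429/512,859/1024 }, Right { 215/256,27/32,7/8,1 } => simplest 1719/2048
BRBBRBRBBRBBR: Left { 0,1/2,3/4,13/16,53/64,107/128,429/512,859/1024 }, Right { 1719/2048,215/256,27/32,7/8,1 } => simplest 3437/4096
BRBBRBRBBRBBRB: Left { 0,1/2,3/4,13/16,53/64,107/128,429/512,859/1024,3437/4096 }, Right { 1719/2048,215/256,27/32,7/8,1 } => simplest 6875/8192
BRBBRBRBBRBBRBB: Left { 0,1/2,3/4,13/16,53/64,107/128,429/512,859/1024,3437/4096,6875/8192 }, Right { 1719/2048,215/256,27/32,7/8,1 } => simplest 13751/16384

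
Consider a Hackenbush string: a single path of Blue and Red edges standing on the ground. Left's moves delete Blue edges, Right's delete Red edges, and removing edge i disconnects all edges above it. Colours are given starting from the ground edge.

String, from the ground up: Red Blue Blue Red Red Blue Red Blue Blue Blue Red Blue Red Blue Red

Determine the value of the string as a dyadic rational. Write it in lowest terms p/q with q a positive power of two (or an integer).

edge 1 of 15 (Red): { ∅ | 0 } so -1
edge 2 of 15 (Blue): { -1 | 0 } so -1/2
edge 3 of 15 (Blue): { -1; -1/2 | 0 } so -1/4
edge 4 of 15 (Red): { -1; -1/2 | -1/4; 0 } so -3/8
edge 5 of 15 (Red): { -1; -1/2 | -3/8; -1/4; 0 } so -7/16
edge 6 of 15 (Blue): { -1; -1/2; -7/16 | -3/8; -1/4; 0 } so -13/32
edge 7 of 15 (Red): { -1; -1/2; -7/16 | -13/32; -3/8; -1/4; 0 } so -27/64
edge 8 of 15 (Blue): { -1; -1/2; -7/16; -27/64 | -13/32; -3/8; -1/4; 0 } so -53/128
edge 9 of 15 (Blue): { -1; -1/2; -7/16; -27/64; -53/128 | -13/32; -3/8; -1/4; 0 } so -105/256
edge 10 of 15 (Blue): { -1; -1/2; -7/16; -27/64; -53/128; -105/256 | -13/32; -3/8; -1/4; 0 } so -209/512
edge 11 of 15 (Red): { -1; -1/2; -7/16; -27/64; -53/128; -105/256 | -209/512; -13/32; -3/8; -1/4; 0 } so -419/1024
edge 12 of 15 (Blue): { -1; -1/2; -7/16; -27/64; -53/128; -105/256; -419/1024 | -209/512; -13/32; -3/8; -1/4; 0 } so -837/2048
edge 13 of 15 (Red): { -1; -1/2; -7/16; -27/64; -53/128; -105/256; -419/1024 | -837/2048; -209/512; -13/32; -3/8; -1/4; 0 } so -1675/4096
edge 14 of 15 (Blue): { -1; -1/2; -7/16; -27/64; -53/128; -105/256; -419/1024; -1675/4096 | -837/2048; -209/512; -13/32; -3/8; -1/4; 0 } so -3349/8192
edge 15 of 15 (Red): { -1; -1/2; -7/16; -27/64; -53/128; -105/256; -419/1024; -1675/4096 | -3349/8192; -837/2048; -209/512; -13/32; -3/8; -1/4; 0 } so -6699/16384

-6699/16384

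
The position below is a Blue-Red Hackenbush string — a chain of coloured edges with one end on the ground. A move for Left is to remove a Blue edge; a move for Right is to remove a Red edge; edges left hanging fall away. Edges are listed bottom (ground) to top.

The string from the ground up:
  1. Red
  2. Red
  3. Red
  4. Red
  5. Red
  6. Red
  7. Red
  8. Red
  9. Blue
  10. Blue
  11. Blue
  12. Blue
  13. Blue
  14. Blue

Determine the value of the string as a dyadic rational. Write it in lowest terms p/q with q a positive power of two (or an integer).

-449/64

Prefix values for Red Red Red Red Red Red Red Red Blue Blue Blue Blue Blue Blue via {L|R} + simplicity:
edge 1 of 14 (Red): { — | 0 } — -1
edge 2 of 14 (Red): { — | -1 0 } — -2
edge 3 of 14 (Red): { — | -2 -1 0 } — -3
edge 4 of 14 (Red): { — | -3 -2 -1 0 } — -4
edge 5 of 14 (Red): { — | -4 -3 -2 -1 0 } — -5
edge 6 of 14 (Red): { — | -5 -4 -3 -2 -1 0 } — -6
edge 7 of 14 (Red): { — | -6 -5 -4 -3 -2 -1 0 } — -7
edge 8 of 14 (Red): { — | -7 -6 -5 -4 -3 -2 -1 0 } — -8
edge 9 of 14 (Blue): { -8 | -7 -6 -5 -4 -3 -2 -1 0 } — -15/2
edge 10 of 14 (Blue): { -8 -15/2 | -7 -6 -5 -4 -3 -2 -1 0 } — -29/4
edge 11 of 14 (Blue): { -8 -15/2 -29/4 | -7 -6 -5 -4 -3 -2 -1 0 } — -57/8
edge 12 of 14 (Blue): { -8 -15/2 -29/4 -57/8 | -7 -6 -5 -4 -3 -2 -1 0 } — -113/16
edge 13 of 14 (Blue): { -8 -15/2 -29/4 -57/8 -113/16 | -7 -6 -5 -4 -3 -2 -1 0 } — -225/32
edge 14 of 14 (Blue): { -8 -15/2 -29/4 -57/8 -113/16 -225/32 | -7 -6 -5 -4 -3 -2 -1 0 } — -449/64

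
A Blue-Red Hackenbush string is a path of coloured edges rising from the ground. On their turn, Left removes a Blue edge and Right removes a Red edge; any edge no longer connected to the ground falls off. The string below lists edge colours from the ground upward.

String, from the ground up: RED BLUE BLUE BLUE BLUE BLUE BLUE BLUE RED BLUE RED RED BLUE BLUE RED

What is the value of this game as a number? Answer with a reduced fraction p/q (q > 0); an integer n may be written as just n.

Recurse on prefixes of the 15-edge string RED BLUE BLUE BLUE BLUE BLUE BLUE BLUE RED BLUE RED RED BLUE BLUE RED:
R: Left { (no moves) }, Right { 0 } ⇒ simplest -1
RB: Left { -1 }, Right { 0 } ⇒ simplest -1/2
RBB: Left { -1, -1/2 }, Right { 0 } ⇒ simplest -1/4
RBBB: Left { -1, -1/2, -1/4 }, Right { 0 } ⇒ simplest -1/8
RBBBB: Left { -1, -1/2, -1/4, -1/8 }, Right { 0 } ⇒ simplest -1/16
RBBBBB: Left { -1, -1/2, -1/4, -1/8, -1/16 }, Right { 0 } ⇒ simplest -1/32
RBBBBBB: Left { -1, -1/2, -1/4, -1/8, -1/16, -1/32 }, Right { 0 } ⇒ simplest -1/64
RBBBBBBB: Left { -1, -1/2, -1/4, -1/8, -1/16, -1/32, -1/64 }, Right { 0 } ⇒ simplest -1/128
RBBBBBBBR: Left { -1, -1/2, -1/4, -1/8, -1/16, -1/32, -1/64 }, Right { -1/128, 0 } ⇒ simplest -3/256
RBBBBBBBRB: Left { -1, -1/2, -1/4, -1/8, -1/16, -1/32, -1/64, -3/256 }, Right { -1/128, 0 } ⇒ simplest -5/512
RBBBBBBBRBR: Left { -1, -1/2, -1/4, -1/8, -1/16, -1/32, -1/64, -3/256 }, Right { -5/512, -1/128, 0 } ⇒ simplest -11/1024
RBBBBBBBRBRR: Left { -1, -1/2, -1/4, -1/8, -1/16, -1/32, -1/64, -3/256 }, Right { -11/1024, -5/512, -1/128, 0 } ⇒ simplest -23/2048
RBBBBBBBRBRRB: Left { -1, -1/2, -1/4, -1/8, -1/16, -1/32, -1/64, -3/256, -23/2048 }, Right { -11/1024, -5/512, -1/128, 0 } ⇒ simplest -45/4096
RBBBBBBBRBRRBB: Left { -1, -1/2, -1/4, -1/8, -1/16, -1/32, -1/64, -3/256, -23/2048, -45/4096 }, Right { -11/1024, -5/512, -1/128, 0 } ⇒ simplest -89/8192
RBBBBBBBRBRRBBR: Left { -1, -1/2, -1/4, -1/8, -1/16, -1/32, -1/64, -3/256, -23/2048, -45/4096 }, Right { -89/8192, -11/1024, -5/512, -1/128, 0 } ⇒ simplest -179/16384

-179/16384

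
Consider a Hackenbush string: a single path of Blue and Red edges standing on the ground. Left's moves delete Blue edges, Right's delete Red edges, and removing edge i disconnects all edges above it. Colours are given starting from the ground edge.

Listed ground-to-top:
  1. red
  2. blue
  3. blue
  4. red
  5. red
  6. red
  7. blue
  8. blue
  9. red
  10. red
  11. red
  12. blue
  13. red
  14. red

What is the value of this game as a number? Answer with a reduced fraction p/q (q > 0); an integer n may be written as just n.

Prefix values for red blue blue red red red blue blue red red red blue red red via {L|R} + simplicity:
r: Left { ∅ }, Right { 0 } = simplest -1
rb: Left { -1 }, Right { 0 } = simplest -1/2
rbb: Left { -1 -1/2 }, Right { 0 } = simplest -1/4
rbbr: Left { -1 -1/2 }, Right { -1/4 0 } = simplest -3/8
rbbrr: Left { -1 -1/2 }, Right { -3/8 -1/4 0 } = simplest -7/16
rbbrrr: Left { -1 -1/2 }, Right { -7/16 -3/8 -1/4 0 } = simplest -15/32
rbbrrrb: Left { -1 -1/2 -15/32 }, Right { -7/16 -3/8 -1/4 0 } = simplest -29/64
rbbrrrbb: Left { -1 -1/2 -15/32 -29/64 }, Right { -7/16 -3/8 -1/4 0 } = simplest -57/128
rbbrrrbbr: Left { -1 -1/2 -15/32 -29/64 }, Right { -57/128 -7/16 -3/8 -1/4 0 } = simplest -115/256
rbbrrrbbrr: Left { -1 -1/2 -15/32 -29/64 }, Right { -115/256 -57/128 -7/16 -3/8 -1/4 0 } = simplest -231/512
rbbrrrbbrrr: Left { -1 -1/2 -15/32 -29/64 }, Right { -231/512 -115/256 -57/128 -7/16 -3/8 -1/4 0 } = simplest -463/1024
rbbrrrbbrrrb: Left { -1 -1/2 -15/32 -29/64 -463/1024 }, Right { -231/512 -115/256 -57/128 -7/16 -3/8 -1/4 0 } = simplest -925/2048
rbbrrrbbrrrbr: Left { -1 -1/2 -15/32 -29/64 -463/1024 }, Right { -925/2048 -231/512 -115/256 -57/128 -7/16 -3/8 -1/4 0 } = simplest -1851/4096
rbbrrrbbrrrbrr: Left { -1 -1/2 -15/32 -29/64 -463/1024 }, Right { -1851/4096 -925/2048 -231/512 -115/256 -57/128 -7/16 -3/8 -1/4 0 } = simplest -3703/8192

-3703/8192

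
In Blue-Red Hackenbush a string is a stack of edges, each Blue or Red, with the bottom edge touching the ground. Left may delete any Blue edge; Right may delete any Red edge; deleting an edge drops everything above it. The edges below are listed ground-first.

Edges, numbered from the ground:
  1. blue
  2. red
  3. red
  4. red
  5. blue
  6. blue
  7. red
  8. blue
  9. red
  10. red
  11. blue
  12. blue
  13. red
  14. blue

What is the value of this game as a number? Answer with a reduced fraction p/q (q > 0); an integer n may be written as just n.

val(b) = { 0 | · } => 1
val(br) = { 0 | 1 } => 1/2
val(brr) = { 0 | 1/2, 1 } => 1/4
val(brrr) = { 0 | 1/4, 1/2, 1 } => 1/8
val(brrrb) = { 0, 1/8 | 1/4, 1/2, 1 } => 3/16
val(brrrbb) = { 0, 1/8, 3/16 | 1/4, 1/2, 1 } => 7/32
val(brrrbbr) = { 0, 1/8, 3/16 | 7/32, 1/4, 1/2, 1 } => 13/64
val(brrrbbrb) = { 0, 1/8, 3/16, 13/64 | 7/32, 1/4, 1/2, 1 } => 27/128
val(brrrbbrbr) = { 0, 1/8, 3/16, 13/64 | 27/128, 7/32, 1/4, 1/2, 1 } => 53/256
val(brrrbbrbrr) = { 0, 1/8, 3/16, 13/64 | 53/256, 27/128, 7/32, 1/4, 1/2, 1 } => 105/512
val(brrrbbrbrrb) = { 0, 1/8, 3/16, 13/64, 105/512 | 53/256, 27/128, 7/32, 1/4, 1/2, 1 } => 211/1024
val(brrrbbrbrrbb) = { 0, 1/8, 3/16, 13/64, 105/512, 211/1024 | 53/256, 27/128, 7/32, 1/4, 1/2, 1 } => 423/2048
val(brrrbbrbrrbbr) = { 0, 1/8, 3/16, 13/64, 105/512, 211/1024 | 423/2048, 53/256, 27/128, 7/32, 1/4, 1/2, 1 } => 845/4096
val(brrrbbrbrrbbrb) = { 0, 1/8, 3/16, 13/64, 105/512, 211/1024, 845/4096 | 423/2048, 53/256, 27/128, 7/32, 1/4, 1/2, 1 } => 1691/8192

1691/8192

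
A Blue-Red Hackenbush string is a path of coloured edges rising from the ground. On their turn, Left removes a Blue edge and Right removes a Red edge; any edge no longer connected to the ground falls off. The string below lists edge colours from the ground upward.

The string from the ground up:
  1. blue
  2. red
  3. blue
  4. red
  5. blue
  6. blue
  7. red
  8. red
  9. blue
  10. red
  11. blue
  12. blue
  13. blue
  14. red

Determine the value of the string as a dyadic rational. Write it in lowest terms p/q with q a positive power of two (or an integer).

5725/8192

Recurse on prefixes of the 14-edge string blue red blue red blue blue red red blue red blue blue blue red:
value(b) = { 0 | none } — 1
value(br) = { 0 | 1 } — 1/2
value(brb) = { 0,1/2 | 1 } — 3/4
value(brbr) = { 0,1/2 | 3/4,1 } — 5/8
value(brbrb) = { 0,1/2,5/8 | 3/4,1 } — 11/16
value(brbrbb) = { 0,1/2,5/8,11/16 | 3/4,1 } — 23/32
value(brbrbbr) = { 0,1/2,5/8,11/16 | 23/32,3/4,1 } — 45/64
value(brbrbbrr) = { 0,1/2,5/8,11/16 | 45/64,23/32,3/4,1 } — 89/128
value(brbrbbrrb) = { 0,1/2,5/8,11/16,89/128 | 45/64,23/32,3/4,1 } — 179/256
value(brbrbbrrbr) = { 0,1/2,5/8,11/16,89/128 | 179/256,45/64,23/32,3/4,1 } — 357/512
value(brbrbbrrbrb) = { 0,1/2,5/8,11/16,89/128,357/512 | 179/256,45/64,23/32,3/4,1 } — 715/1024
value(brbrbbrrbrbb) = { 0,1/2,5/8,11/16,89/128,357/512,715/1024 | 179/256,45/64,23/32,3/4,1 } — 1431/2048
value(brbrbbrrbrbbb) = { 0,1/2,5/8,11/16,89/128,357/512,715/1024,1431/2048 | 179/256,45/64,23/32,3/4,1 } — 2863/4096
value(brbrbbrrbrbbbr) = { 0,1/2,5/8,11/16,89/128,357/512,715/1024,1431/2048 | 2863/4096,179/256,45/64,23/32,3/4,1 } — 5725/8192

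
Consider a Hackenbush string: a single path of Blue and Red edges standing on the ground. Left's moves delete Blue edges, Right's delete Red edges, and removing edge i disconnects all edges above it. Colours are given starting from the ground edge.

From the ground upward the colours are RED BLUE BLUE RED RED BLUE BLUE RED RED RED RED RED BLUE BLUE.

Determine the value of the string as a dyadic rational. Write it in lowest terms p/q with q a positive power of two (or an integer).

-3321/8192

Recurse on prefixes of the 14-edge string RED BLUE BLUE RED RED BLUE BLUE RED RED RED RED RED BLUE BLUE:
G(R) = { · | 0 } so -1
G(RB) = { -1 | 0 } so -1/2
G(RBB) = { -1; -1/2 | 0 } so -1/4
G(RBBR) = { -1; -1/2 | -1/4; 0 } so -3/8
G(RBBRR) = { -1; -1/2 | -3/8; -1/4; 0 } so -7/16
G(RBBRRB) = { -1; -1/2; -7/16 | -3/8; -1/4; 0 } so -13/32
G(RBBRRBB) = { -1; -1/2; -7/16; -13/32 | -3/8; -1/4; 0 } so -25/64
G(RBBRRBBR) = { -1; -1/2; -7/16; -13/32 | -25/64; -3/8; -1/4; 0 } so -51/128
G(RBBRRBBRR) = { -1; -1/2; -7/16; -13/32 | -51/128; -25/64; -3/8; -1/4; 0 } so -103/256
G(RBBRRBBRRR) = { -1; -1/2; -7/16; -13/32 | -103/256; -51/128; -25/64; -3/8; -1/4; 0 } so -207/512
G(RBBRRBBRRRR) = { -1; -1/2; -7/16; -13/32 | -207/512; -103/256; -51/128; -25/64; -3/8; -1/4; 0 } so -415/1024
G(RBBRRBBRRRRR) = { -1; -1/2; -7/16; -13/32 | -415/1024; -207/512; -103/256; -51/128; -25/64; -3/8; -1/4; 0 } so -831/2048
G(RBBRRBBRRRRRB) = { -1; -1/2; -7/16; -13/32; -831/2048 | -415/1024; -207/512; -103/256; -51/128; -25/64; -3/8; -1/4; 0 } so -1661/4096
G(RBBRRBBRRRRRBB) = { -1; -1/2; -7/16; -13/32; -831/2048; -1661/4096 | -415/1024; -207/512; -103/256; -51/128; -25/64; -3/8; -1/4; 0 } so -3321/8192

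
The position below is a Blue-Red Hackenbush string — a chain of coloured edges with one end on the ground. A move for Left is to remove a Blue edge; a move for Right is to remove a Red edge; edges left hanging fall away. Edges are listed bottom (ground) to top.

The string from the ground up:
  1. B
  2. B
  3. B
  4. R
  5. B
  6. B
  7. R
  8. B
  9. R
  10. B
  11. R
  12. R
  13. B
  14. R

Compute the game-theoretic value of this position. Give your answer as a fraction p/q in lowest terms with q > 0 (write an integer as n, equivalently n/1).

5797/2048

Build g(s[:k]) for k = 1..14, string s = B B B R B B R B R B R R B R.
g_1 [B]  L=[0]  R=[∅]  = 1
g_2 [BB]  L=[0, 1]  R=[∅]  = 2
g_3 [BBB]  L=[0, 1, 2]  R=[∅]  = 3
g_4 [BBBR]  L=[0, 1, 2]  R=[3]  = 5/2
g_5 [BBBRB]  L=[0, 1, 2, 5/2]  R=[3]  = 11/4
g_6 [BBBRBB]  L=[0, 1, 2, 5/2, 11/4]  R=[3]  = 23/8
g_7 [BBBRBBR]  L=[0, 1, 2, 5/2, 11/4]  R=[23/8, 3]  = 45/16
g_8 [BBBRBBRB]  L=[0, 1, 2, 5/2, 11/4, 45/16]  R=[23/8, 3]  = 91/32
g_9 [BBBRBBRBR]  L=[0, 1, 2, 5/2, 11/4, 45/16]  R=[91/32, 23/8, 3]  = 181/64
g_10 [BBBRBBRBRB]  L=[0, 1, 2, 5/2, 11/4, 45/16, 181/64]  R=[91/32, 23/8, 3]  = 363/128
g_11 [BBBRBBRBRBR]  L=[0, 1, 2, 5/2, 11/4, 45/16, 181/64]  R=[363/128, 91/32, 23/8, 3]  = 725/256
g_12 [BBBRBBRBRBRR]  L=[0, 1, 2, 5/2, 11/4, 45/16, 181/64]  R=[725/256, 363/128, 91/32, 23/8, 3]  = 1449/512
g_13 [BBBRBBRBRBRRB]  L=[0, 1, 2, 5/2, 11/4, 45/16, 181/64, 1449/512]  R=[725/256, 363/128, 91/32, 23/8, 3]  = 2899/1024
g_14 [BBBRBBRBRBRRBR]  L=[0, 1, 2, 5/2, 11/4, 45/16, 181/64, 1449/512]  R=[2899/1024, 725/256, 363/128, 91/32, 23/8, 3]  = 5797/2048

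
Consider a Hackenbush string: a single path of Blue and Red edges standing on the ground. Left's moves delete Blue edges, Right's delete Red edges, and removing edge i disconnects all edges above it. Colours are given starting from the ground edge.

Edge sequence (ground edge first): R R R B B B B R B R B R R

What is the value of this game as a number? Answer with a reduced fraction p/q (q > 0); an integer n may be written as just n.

-2135/1024

Prefix values for R R R B B B B R B R B R R via {L|R} + simplicity:
R: Left { ∅ }, Right { 0 } => simplest -1
RR: Left { ∅ }, Right { -1; 0 } => simplest -2
RRR: Left { ∅ }, Right { -2; -1; 0 } => simplest -3
RRRB: Left { -3 }, Right { -2; -1; 0 } => simplest -5/2
RRRBB: Left { -3; -5/2 }, Right { -2; -1; 0 } => simplest -9/4
RRRBBB: Left { -3; -5/2; -9/4 }, Right { -2; -1; 0 } => simplest -17/8
RRRBBBB: Left { -3; -5/2; -9/4; -17/8 }, Right { -2; -1; 0 } => simplest -33/16
RRRBBBBR: Left { -3; -5/2; -9/4; -17/8 }, Right { -33/16; -2; -1; 0 } => simplest -67/32
RRRBBBBRB: Left { -3; -5/2; -9/4; -17/8; -67/32 }, Right { -33/16; -2; -1; 0 } => simplest -133/64
RRRBBBBRBR: Left { -3; -5/2; -9/4; -17/8; -67/32 }, Right { -133/64; -33/16; -2; -1; 0 } => simplest -267/128
RRRBBBBRBRB: Left { -3; -5/2; -9/4; -17/8; -67/32; -267/128 }, Right { -133/64; -33/16; -2; -1; 0 } => simplest -533/256
RRRBBBBRBRBR: Left { -3; -5/2; -9/4; -17/8; -67/32; -267/128 }, Right { -533/256; -133/64; -33/16; -2; -1; 0 } => simplest -1067/512
RRRBBBBRBRBRR: Left { -3; -5/2; -9/4; -17/8; -67/32; -267/128 }, Right { -1067/512; -533/256; -133/64; -33/16; -2; -1; 0 } => simplest -2135/1024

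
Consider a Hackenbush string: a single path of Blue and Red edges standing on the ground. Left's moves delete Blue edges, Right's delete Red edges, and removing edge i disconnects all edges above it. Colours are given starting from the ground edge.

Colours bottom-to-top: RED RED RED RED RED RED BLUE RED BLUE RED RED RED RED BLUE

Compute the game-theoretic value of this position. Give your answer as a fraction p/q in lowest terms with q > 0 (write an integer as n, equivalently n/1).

Recurse on prefixes of the 14-edge string RED RED RED RED RED RED BLUE RED BLUE RED RED RED RED BLUE:
R: Left {  }, Right { 0 } => simplest -1
RR: Left {  }, Right { -1, 0 } => simplest -2
RRR: Left {  }, Right { -2, -1, 0 } => simplest -3
RRRR: Left {  }, Right { -3, -2, -1, 0 } => simplest -4
RRRRR: Left {  }, Right { -4, -3, -2, -1, 0 } => simplest -5
RRRRRR: Left {  }, Right { -5, -4, -3, -2, -1, 0 } => simplest -6
RRRRRRB: Left { -6 }, Right { -5, -4, -3, -2, -1, 0 } => simplest -11/2
RRRRRRBR: Left { -6 }, Right { -11/2, -5, -4, -3, -2, -1, 0 } => simplest -23/4
RRRRRRBRB: Left { -6, -23/4 }, Right { -11/2, -5, -4, -3, -2, -1, 0 } => simplest -45/8
RRRRRRBRBR: Left { -6, -23/4 }, Right { -45/8, -11/2, -5, -4, -3, -2, -1, 0 } => simplest -91/16
RRRRRRBRBRR: Left { -6, -23/4 }, Right { -91/16, -45/8, -11/2, -5, -4, -3, -2, -1, 0 } => simplest -183/32
RRRRRRBRBRRR: Left { -6, -23/4 }, Right { -183/32, -91/16, -45/8, -11/2, -5, -4, -3, -2, -1, 0 } => simplest -367/64
RRRRRRBRBRRRR: Left { -6, -23/4 }, Right { -367/64, -183/32, -91/16, -45/8, -11/2, -5, -4, -3, -2, -1, 0 } => simplest -735/128
RRRRRRBRBRRRRB: Left { -6, -23/4, -735/128 }, Right { -367/64, -183/32, -91/16, -45/8, -11/2, -5, -4, -3, -2, -1, 0 } => simplest -1469/256

-1469/256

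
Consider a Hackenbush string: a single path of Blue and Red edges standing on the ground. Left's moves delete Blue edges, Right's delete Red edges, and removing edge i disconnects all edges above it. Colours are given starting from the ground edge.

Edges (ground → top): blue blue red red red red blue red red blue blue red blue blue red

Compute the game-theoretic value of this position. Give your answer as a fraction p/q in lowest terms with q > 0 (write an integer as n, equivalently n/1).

Recurse on prefixes of the 15-edge string blue blue red red red red blue red red blue blue red blue blue red:
b: Left { 0 }, Right { ∅ } -> simplest 1
bb: Left { 0,1 }, Right { ∅ } -> simplest 2
bbr: Left { 0,1 }, Right { 2 } -> simplest 3/2
bbrr: Left { 0,1 }, Right { 3/2,2 } -> simplest 5/4
bbrrr: Left { 0,1 }, Right { 5/4,3/2,2 } -> simplest 9/8
bbrrrr: Left { 0,1 }, Right { 9/8,5/4,3/2,2 } -> simplest 17/16
bbrrrrb: Left { 0,1,17/16 }, Right { 9/8,5/4,3/2,2 } -> simplest 35/32
bbrrrrbr: Left { 0,1,17/16 }, Right { 35/32,9/8,5/4,3/2,2 } -> simplest 69/64
bbrrrrbrr: Left { 0,1,17/16 }, Right { 69/64,35/32,9/8,5/4,3/2,2 } -> simplest 137/128
bbrrrrbrrb: Left { 0,1,17/16,137/128 }, Right { 69/64,35/32,9/8,5/4,3/2,2 } -> simplest 275/256
bbrrrrbrrbb: Left { 0,1,17/16,137/128,275/256 }, Right { 69/64,35/32,9/8,5/4,3/2,2 } -> simplest 551/512
bbrrrrbrrbbr: Left { 0,1,17/16,137/128,275/256 }, Right { 551/512,69/64,35/32,9/8,5/4,3/2,2 } -> simplest 1101/1024
bbrrrrbrrbbrb: Left { 0,1,17/16,137/128,275/256,1101/1024 }, Right { 551/512,69/64,35/32,9/8,5/4,3/2,2 } -> simplest 2203/2048
bbrrrrbrrbbrbb: Left { 0,1,17/16,137/128,275/256,1101/1024,2203/2048 }, Right { 551/512,69/64,35/32,9/8,5/4,3/2,2 } -> simplest 4407/4096
bbrrrrbrrbbrbbr: Left { 0,1,17/16,137/128,275/256,1101/1024,2203/2048 }, Right { 4407/4096,551/512,69/64,35/32,9/8,5/4,3/2,2 } -> simplest 8813/8192

8813/8192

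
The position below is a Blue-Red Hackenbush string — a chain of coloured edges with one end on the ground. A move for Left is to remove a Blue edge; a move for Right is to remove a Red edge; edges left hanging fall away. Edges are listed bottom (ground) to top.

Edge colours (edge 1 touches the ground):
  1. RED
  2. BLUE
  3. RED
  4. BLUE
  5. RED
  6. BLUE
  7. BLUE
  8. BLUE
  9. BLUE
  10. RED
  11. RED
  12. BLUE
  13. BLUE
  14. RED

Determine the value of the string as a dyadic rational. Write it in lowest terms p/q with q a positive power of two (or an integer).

-5171/8192

val_1 [R]  L=[(no moves)]  R=[0]  gives -1
val_2 [RB]  L=[-1]  R=[0]  gives -1/2
val_3 [RBR]  L=[-1]  R=[-1/2 0]  gives -3/4
val_4 [RBRB]  L=[-1 -3/4]  R=[-1/2 0]  gives -5/8
val_5 [RBRBR]  L=[-1 -3/4]  R=[-5/8 -1/2 0]  gives -11/16
val_6 [RBRBRB]  L=[-1 -3/4 -11/16]  R=[-5/8 -1/2 0]  gives -21/32
val_7 [RBRBRBB]  L=[-1 -3/4 -11/16 -21/32]  R=[-5/8 -1/2 0]  gives -41/64
val_8 [RBRBRBBB]  L=[-1 -3/4 -11/16 -21/32 -41/64]  R=[-5/8 -1/2 0]  gives -81/128
val_9 [RBRBRBBBB]  L=[-1 -3/4 -11/16 -21/32 -41/64 -81/128]  R=[-5/8 -1/2 0]  gives -161/256
val_10 [RBRBRBBBBR]  L=[-1 -3/4 -11/16 -21/32 -41/64 -81/128]  R=[-161/256 -5/8 -1/2 0]  gives -323/512
val_11 [RBRBRBBBBRR]  L=[-1 -3/4 -11/16 -21/32 -41/64 -81/128]  R=[-323/512 -161/256 -5/8 -1/2 0]  gives -647/1024
val_12 [RBRBRBBBBRRB]  L=[-1 -3/4 -11/16 -21/32 -41/64 -81/128 -647/1024]  R=[-323/512 -161/256 -5/8 -1/2 0]  gives -1293/2048
val_13 [RBRBRBBBBRRBB]  L=[-1 -3/4 -11/16 -21/32 -41/64 -81/128 -647/1024 -1293/2048]  R=[-323/512 -161/256 -5/8 -1/2 0]  gives -2585/4096
val_14 [RBRBRBBBBRRBBR]  L=[-1 -3/4 -11/16 -21/32 -41/64 -81/128 -647/1024 -1293/2048]  R=[-2585/4096 -323/512 -161/256 -5/8 -1/2 0]  gives -5171/8192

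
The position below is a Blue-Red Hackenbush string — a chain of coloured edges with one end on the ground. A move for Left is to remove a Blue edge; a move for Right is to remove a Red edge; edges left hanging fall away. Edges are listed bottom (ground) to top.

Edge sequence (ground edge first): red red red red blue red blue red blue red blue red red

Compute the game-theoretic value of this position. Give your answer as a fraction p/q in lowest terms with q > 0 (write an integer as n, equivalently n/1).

edge 1 of 13 (red): { — | 0 } -> -1
edge 2 of 13 (red): { — | -1 0 } -> -2
edge 3 of 13 (red): { — | -2 -1 0 } -> -3
edge 4 of 13 (red): { — | -3 -2 -1 0 } -> -4
edge 5 of 13 (blue): { -4 | -3 -2 -1 0 } -> -7/2
edge 6 of 13 (red): { -4 | -7/2 -3 -2 -1 0 } -> -15/4
edge 7 of 13 (blue): { -4 -15/4 | -7/2 -3 -2 -1 0 } -> -29/8
edge 8 of 13 (red): { -4 -15/4 | -29/8 -7/2 -3 -2 -1 0 } -> -59/16
edge 9 of 13 (blue): { -4 -15/4 -59/16 | -29/8 -7/2 -3 -2 -1 0 } -> -117/32
edge 10 of 13 (red): { -4 -15/4 -59/16 | -117/32 -29/8 -7/2 -3 -2 -1 0 } -> -235/64
edge 11 of 13 (blue): { -4 -15/4 -59/16 -235/64 | -117/32 -29/8 -7/2 -3 -2 -1 0 } -> -469/128
edge 12 of 13 (red): { -4 -15/4 -59/16 -235/64 | -469/128 -117/32 -29/8 -7/2 -3 -2 -1 0 } -> -939/256
edge 13 of 13 (red): { -4 -15/4 -59/16 -235/64 | -939/256 -469/128 -117/32 -29/8 -7/2 -3 -2 -1 0 } -> -1879/512

-1879/512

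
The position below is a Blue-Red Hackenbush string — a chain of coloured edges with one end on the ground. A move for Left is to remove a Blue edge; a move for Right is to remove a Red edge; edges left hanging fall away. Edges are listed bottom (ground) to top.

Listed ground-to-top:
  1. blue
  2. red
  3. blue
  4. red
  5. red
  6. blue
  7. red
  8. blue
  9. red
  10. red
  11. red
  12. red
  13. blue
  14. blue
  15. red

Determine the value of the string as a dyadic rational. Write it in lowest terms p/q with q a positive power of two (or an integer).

9485/16384

Recurse on prefixes of the 15-edge string blue red blue red red blue red blue red red red red blue blue red:
v_1 [b]  L=[0]  R=[]  = 1
v_2 [br]  L=[0]  R=[1]  = 1/2
v_3 [brb]  L=[0,1/2]  R=[1]  = 3/4
v_4 [brbr]  L=[0,1/2]  R=[3/4,1]  = 5/8
v_5 [brbrr]  L=[0,1/2]  R=[5/8,3/4,1]  = 9/16
v_6 [brbrrb]  L=[0,1/2,9/16]  R=[5/8,3/4,1]  = 19/32
v_7 [brbrrbr]  L=[0,1/2,9/16]  R=[19/32,5/8,3/4,1]  = 37/64
v_8 [brbrrbrb]  L=[0,1/2,9/16,37/64]  R=[19/32,5/8,3/4,1]  = 75/128
v_9 [brbrrbrbr]  L=[0,1/2,9/16,37/64]  R=[75/128,19/32,5/8,3/4,1]  = 149/256
v_10 [brbrrbrbrr]  L=[0,1/2,9/16,37/64]  R=[149/256,75/128,19/32,5/8,3/4,1]  = 297/512
v_11 [brbrrbrbrrr]  L=[0,1/2,9/16,37/64]  R=[297/512,149/256,75/128,19/32,5/8,3/4,1]  = 593/1024
v_12 [brbrrbrbrrrr]  L=[0,1/2,9/16,37/64]  R=[593/1024,297/512,149/256,75/128,19/32,5/8,3/4,1]  = 1185/2048
v_13 [brbrrbrbrrrrb]  L=[0,1/2,9/16,37/64,1185/2048]  R=[593/1024,297/512,149/256,75/128,19/32,5/8,3/4,1]  = 2371/4096
v_14 [brbrrbrbrrrrbb]  L=[0,1/2,9/16,37/64,1185/2048,2371/4096]  R=[593/1024,297/512,149/256,75/128,19/32,5/8,3/4,1]  = 4743/8192
v_15 [brbrrbrbrrrrbbr]  L=[0,1/2,9/16,37/64,1185/2048,2371/4096]  R=[4743/8192,593/1024,297/512,149/256,75/128,19/32,5/8,3/4,1]  = 9485/16384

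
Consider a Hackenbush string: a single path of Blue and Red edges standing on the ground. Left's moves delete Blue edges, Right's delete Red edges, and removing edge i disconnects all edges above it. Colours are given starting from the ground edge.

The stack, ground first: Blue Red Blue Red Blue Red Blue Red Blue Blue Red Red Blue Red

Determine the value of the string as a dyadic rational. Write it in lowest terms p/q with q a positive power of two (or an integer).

5477/8192

Recurse on prefixes of the 14-edge string Blue Red Blue Red Blue Red Blue Red Blue Blue Red Red Blue Red:
g(B) = { 0 |  } gives 1
g(BR) = { 0 | 1 } gives 1/2
g(BRB) = { 0; 1/2 | 1 } gives 3/4
g(BRBR) = { 0; 1/2 | 3/4; 1 } gives 5/8
g(BRBRB) = { 0; 1/2; 5/8 | 3/4; 1 } gives 11/16
g(BRBRBR) = { 0; 1/2; 5/8 | 11/16; 3/4; 1 } gives 21/32
g(BRBRBRB) = { 0; 1/2; 5/8; 21/32 | 11/16; 3/4; 1 } gives 43/64
g(BRBRBRBR) = { 0; 1/2; 5/8; 21/32 | 43/64; 11/16; 3/4; 1 } gives 85/128
g(BRBRBRBRB) = { 0; 1/2; 5/8; 21/32; 85/128 | 43/64; 11/16; 3/4; 1 } gives 171/256
g(BRBRBRBRBB) = { 0; 1/2; 5/8; 21/32; 85/128; 171/256 | 43/64; 11/16; 3/4; 1 } gives 343/512
g(BRBRBRBRBBR) = { 0; 1/2; 5/8; 21/32; 85/128; 171/256 | 343/512; 43/64; 11/16; 3/4; 1 } gives 685/1024
g(BRBRBRBRBBRR) = { 0; 1/2; 5/8; 21/32; 85/128; 171/256 | 685/1024; 343/512; 43/64; 11/16; 3/4; 1 } gives 1369/2048
g(BRBRBRBRBBRRB) = { 0; 1/2; 5/8; 21/32; 85/128; 171/256; 1369/2048 | 685/1024; 343/512; 43/64; 11/16; 3/4; 1 } gives 2739/4096
g(BRBRBRBRBBRRBR) = { 0; 1/2; 5/8; 21/32; 85/128; 171/256; 1369/2048 | 2739/4096; 685/1024; 343/512; 43/64; 11/16; 3/4; 1 } gives 5477/8192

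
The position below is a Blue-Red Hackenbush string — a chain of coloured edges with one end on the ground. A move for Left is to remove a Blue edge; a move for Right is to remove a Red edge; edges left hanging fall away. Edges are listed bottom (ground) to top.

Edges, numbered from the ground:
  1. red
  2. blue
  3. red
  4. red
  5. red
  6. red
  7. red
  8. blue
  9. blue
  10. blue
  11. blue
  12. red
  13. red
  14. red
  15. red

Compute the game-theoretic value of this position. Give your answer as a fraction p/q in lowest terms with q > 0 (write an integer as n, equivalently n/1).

g_1 [r]  L=[·]  R=[0]  → -1
g_2 [rb]  L=[-1]  R=[0]  → -1/2
g_3 [rbr]  L=[-1]  R=[-1/2,0]  → -3/4
g_4 [rbrr]  L=[-1]  R=[-3/4,-1/2,0]  → -7/8
g_5 [rbrrr]  L=[-1]  R=[-7/8,-3/4,-1/2,0]  → -15/16
g_6 [rbrrrr]  L=[-1]  R=[-15/16,-7/8,-3/4,-1/2,0]  → -31/32
g_7 [rbrrrrr]  L=[-1]  R=[-31/32,-15/16,-7/8,-3/4,-1/2,0]  → -63/64
g_8 [rbrrrrrb]  L=[-1,-63/64]  R=[-31/32,-15/16,-7/8,-3/4,-1/2,0]  → -125/128
g_9 [rbrrrrrbb]  L=[-1,-63/64,-125/128]  R=[-31/32,-15/16,-7/8,-3/4,-1/2,0]  → -249/256
g_10 [rbrrrrrbbb]  L=[-1,-63/64,-125/128,-249/256]  R=[-31/32,-15/16,-7/8,-3/4,-1/2,0]  → -497/512
g_11 [rbrrrrrbbbb]  L=[-1,-63/64,-125/128,-249/256,-497/512]  R=[-31/32,-15/16,-7/8,-3/4,-1/2,0]  → -993/1024
g_12 [rbrrrrrbbbbr]  L=[-1,-63/64,-125/128,-249/256,-497/512]  R=[-993/1024,-31/32,-15/16,-7/8,-3/4,-1/2,0]  → -1987/2048
g_13 [rbrrrrrbbbbrr]  L=[-1,-63/64,-125/128,-249/256,-497/512]  R=[-1987/2048,-993/1024,-31/32,-15/16,-7/8,-3/4,-1/2,0]  → -3975/4096
g_14 [rbrrrrrbbbbrrr]  L=[-1,-63/64,-125/128,-249/256,-497/512]  R=[-3975/4096,-1987/2048,-993/1024,-31/32,-15/16,-7/8,-3/4,-1/2,0]  → -7951/8192
g_15 [rbrrrrrbbbbrrrr]  L=[-1,-63/64,-125/128,-249/256,-497/512]  R=[-7951/8192,-3975/4096,-1987/2048,-993/1024,-31/32,-15/16,-7/8,-3/4,-1/2,0]  → -15903/16384

-15903/16384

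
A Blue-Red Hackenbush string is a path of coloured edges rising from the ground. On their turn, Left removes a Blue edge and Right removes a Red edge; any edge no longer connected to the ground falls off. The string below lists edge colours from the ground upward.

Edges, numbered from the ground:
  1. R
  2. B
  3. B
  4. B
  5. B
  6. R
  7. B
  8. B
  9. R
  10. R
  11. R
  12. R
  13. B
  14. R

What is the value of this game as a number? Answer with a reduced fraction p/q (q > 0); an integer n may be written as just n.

-635/8192

Build val(s[:k]) for k = 1..14, string s = R B B B B R B B R R R R B R.
val_1 [R]  L=[·]  R=[0]  gives -1
val_2 [RB]  L=[-1]  R=[0]  gives -1/2
val_3 [RBB]  L=[-1; -1/2]  R=[0]  gives -1/4
val_4 [RBBB]  L=[-1; -1/2; -1/4]  R=[0]  gives -1/8
val_5 [RBBBB]  L=[-1; -1/2; -1/4; -1/8]  R=[0]  gives -1/16
val_6 [RBBBBR]  L=[-1; -1/2; -1/4; -1/8]  R=[-1/16; 0]  gives -3/32
val_7 [RBBBBRB]  L=[-1; -1/2; -1/4; -1/8; -3/32]  R=[-1/16; 0]  gives -5/64
val_8 [RBBBBRBB]  L=[-1; -1/2; -1/4; -1/8; -3/32; -5/64]  R=[-1/16; 0]  gives -9/128
val_9 [RBBBBRBBR]  L=[-1; -1/2; -1/4; -1/8; -3/32; -5/64]  R=[-9/128; -1/16; 0]  gives -19/256
val_10 [RBBBBRBBRR]  L=[-1; -1/2; -1/4; -1/8; -3/32; -5/64]  R=[-19/256; -9/128; -1/16; 0]  gives -39/512
val_11 [RBBBBRBBRRR]  L=[-1; -1/2; -1/4; -1/8; -3/32; -5/64]  R=[-39/512; -19/256; -9/128; -1/16; 0]  gives -79/1024
val_12 [RBBBBRBBRRRR]  L=[-1; -1/2; -1/4; -1/8; -3/32; -5/64]  R=[-79/1024; -39/512; -19/256; -9/128; -1/16; 0]  gives -159/2048
val_13 [RBBBBRBBRRRRB]  L=[-1; -1/2; -1/4; -1/8; -3/32; -5/64; -159/2048]  R=[-79/1024; -39/512; -19/256; -9/128; -1/16; 0]  gives -317/4096
val_14 [RBBBBRBBRRRRBR]  L=[-1; -1/2; -1/4; -1/8; -3/32; -5/64; -159/2048]  R=[-317/4096; -79/1024; -39/512; -19/256; -9/128; -1/16; 0]  gives -635/8192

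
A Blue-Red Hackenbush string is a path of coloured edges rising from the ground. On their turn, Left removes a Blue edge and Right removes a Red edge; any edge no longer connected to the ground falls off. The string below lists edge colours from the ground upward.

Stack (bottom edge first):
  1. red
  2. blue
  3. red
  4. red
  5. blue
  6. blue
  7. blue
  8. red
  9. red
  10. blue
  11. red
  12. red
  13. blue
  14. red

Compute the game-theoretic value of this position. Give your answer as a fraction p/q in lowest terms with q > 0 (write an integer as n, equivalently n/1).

Recurse on prefixes of the 14-edge string red blue red red blue blue blue red red blue red red blue red:
r: Left { · }, Right { 0 } — simplest -1
rb: Left { -1 }, Right { 0 } — simplest -1/2
rbr: Left { -1 }, Right { -1/2,0 } — simplest -3/4
rbrr: Left { -1 }, Right { -3/4,-1/2,0 } — simplest -7/8
rbrrb: Left { -1,-7/8 }, Right { -3/4,-1/2,0 } — simplest -13/16
rbrrbb: Left { -1,-7/8,-13/16 }, Right { -3/4,-1/2,0 } — simplest -25/32
rbrrbbb: Left { -1,-7/8,-13/16,-25/32 }, Right { -3/4,-1/2,0 } — simplest -49/64
rbrrbbbr: Left { -1,-7/8,-13/16,-25/32 }, Right { -49/64,-3/4,-1/2,0 } — simplest -99/128
rbrrbbbrr: Left { -1,-7/8,-13/16,-25/32 }, Right { -99/128,-49/64,-3/4,-1/2,0 } — simplest -199/256
rbrrbbbrrb: Left { -1,-7/8,-13/16,-25/32,-199/256 }, Right { -99/128,-49/64,-3/4,-1/2,0 } — simplest -397/512
rbrrbbbrrbr: Left { -1,-7/8,-13/16,-25/32,-199/256 }, Right { -397/512,-99/128,-49/64,-3/4,-1/2,0 } — simplest -795/1024
rbrrbbbrrbrr: Left { -1,-7/8,-13/16,-25/32,-199/256 }, Right { -795/1024,-397/512,-99/128,-49/64,-3/4,-1/2,0 } — simplest -1591/2048
rbrrbbbrrbrrb: Left { -1,-7/8,-13/16,-25/32,-199/256,-1591/2048 }, Right { -795/1024,-397/512,-99/128,-49/64,-3/4,-1/2,0 } — simplest -3181/4096
rbrrbbbrrbrrbr: Left { -1,-7/8,-13/16,-25/32,-199/256,-1591/2048 }, Right { -3181/4096,-795/1024,-397/512,-99/128,-49/64,-3/4,-1/2,0 } — simplest -6363/8192

-6363/8192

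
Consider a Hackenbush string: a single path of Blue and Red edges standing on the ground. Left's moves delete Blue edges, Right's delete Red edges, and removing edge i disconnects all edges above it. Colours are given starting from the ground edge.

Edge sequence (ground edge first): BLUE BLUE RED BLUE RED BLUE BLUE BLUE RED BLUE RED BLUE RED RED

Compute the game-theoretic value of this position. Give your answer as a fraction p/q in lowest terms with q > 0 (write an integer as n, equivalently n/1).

value_1 [B]  L=[0]  R=[(no moves)]  gives 1
value_2 [BB]  L=[0 1]  R=[(no moves)]  gives 2
value_3 [BBR]  L=[0 1]  R=[2]  gives 3/2
value_4 [BBRB]  L=[0 1 3/2]  R=[2]  gives 7/4
value_5 [BBRBR]  L=[0 1 3/2]  R=[7/4 2]  gives 13/8
value_6 [BBRBRB]  L=[0 1 3/2 13/8]  R=[7/4 2]  gives 27/16
value_7 [BBRBRBB]  L=[0 1 3/2 13/8 27/16]  R=[7/4 2]  gives 55/32
value_8 [BBRBRBBB]  L=[0 1 3/2 13/8 27/16 55/32]  R=[7/4 2]  gives 111/64
value_9 [BBRBRBBBR]  L=[0 1 3/2 13/8 27/16 55/32]  R=[111/64 7/4 2]  gives 221/128
value_10 [BBRBRBBBRB]  L=[0 1 3/2 13/8 27/16 55/32 221/128]  R=[111/64 7/4 2]  gives 443/256
value_11 [BBRBRBBBRBR]  L=[0 1 3/2 13/8 27/16 55/32 221/128]  R=[443/256 111/64 7/4 2]  gives 885/512
value_12 [BBRBRBBBRBRB]  L=[0 1 3/2 13/8 27/16 55/32 221/128 885/512]  R=[443/256 111/64 7/4 2]  gives 1771/1024
value_13 [BBRBRBBBRBRBR]  L=[0 1 3/2 13/8 27/16 55/32 221/128 885/512]  R=[1771/1024 443/256 111/64 7/4 2]  gives 3541/2048
value_14 [BBRBRBBBRBRBRR]  L=[0 1 3/2 13/8 27/16 55/32 221/128 885/512]  R=[3541/2048 1771/1024 443/256 111/64 7/4 2]  gives 7081/4096

7081/4096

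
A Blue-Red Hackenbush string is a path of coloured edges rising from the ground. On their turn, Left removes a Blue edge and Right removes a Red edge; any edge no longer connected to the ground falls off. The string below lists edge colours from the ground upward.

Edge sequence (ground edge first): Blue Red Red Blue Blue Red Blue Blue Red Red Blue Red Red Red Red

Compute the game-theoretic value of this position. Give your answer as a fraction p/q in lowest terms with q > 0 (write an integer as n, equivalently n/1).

6945/16384

Build val(s[:k]) for k = 1..15, string s = Blue Red Red Blue Blue Red Blue Blue Red Red Blue Red Red Red Red.
val(B) = { 0 | · } => 1
val(BR) = { 0 | 1 } => 1/2
val(BRR) = { 0 | 1/2; 1 } => 1/4
val(BRRB) = { 0; 1/4 | 1/2; 1 } => 3/8
val(BRRBB) = { 0; 1/4; 3/8 | 1/2; 1 } => 7/16
val(BRRBBR) = { 0; 1/4; 3/8 | 7/16; 1/2; 1 } => 13/32
val(BRRBBRB) = { 0; 1/4; 3/8; 13/32 | 7/16; 1/2; 1 } => 27/64
val(BRRBBRBB) = { 0; 1/4; 3/8; 13/32; 27/64 | 7/16; 1/2; 1 } => 55/128
val(BRRBBRBBR) = { 0; 1/4; 3/8; 13/32; 27/64 | 55/128; 7/16; 1/2; 1 } => 109/256
val(BRRBBRBBRR) = { 0; 1/4; 3/8; 13/32; 27/64 | 109/256; 55/128; 7/16; 1/2; 1 } => 217/512
val(BRRBBRBBRRB) = { 0; 1/4; 3/8; 13/32; 27/64; 217/512 | 109/256; 55/128; 7/16; 1/2; 1 } => 435/1024
val(BRRBBRBBRRBR) = { 0; 1/4; 3/8; 13/32; 27/64; 217/512 | 435/1024; 109/256; 55/128; 7/16; 1/2; 1 } => 869/2048
val(BRRBBRBBRRBRR) = { 0; 1/4; 3/8; 13/32; 27/64; 217/512 | 869/2048; 435/1024; 109/256; 55/128; 7/16; 1/2; 1 } => 1737/4096
val(BRRBBRBBRRBRRR) = { 0; 1/4; 3/8; 13/32; 27/64; 217/512 | 1737/4096; 869/2048; 435/1024; 109/256; 55/128; 7/16; 1/2; 1 } => 3473/8192
val(BRRBBRBBRRBRRRR) = { 0; 1/4; 3/8; 13/32; 27/64; 217/512 | 3473/8192; 1737/4096; 869/2048; 435/1024; 109/256; 55/128; 7/16; 1/2; 1 } => 6945/16384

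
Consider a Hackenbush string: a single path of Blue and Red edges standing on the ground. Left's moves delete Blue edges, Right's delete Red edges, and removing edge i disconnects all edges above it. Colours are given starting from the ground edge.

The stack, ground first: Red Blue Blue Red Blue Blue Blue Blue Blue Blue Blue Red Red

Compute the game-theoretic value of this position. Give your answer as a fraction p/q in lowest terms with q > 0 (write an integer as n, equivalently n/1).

-1031/4096

g_1 [R]  L=[—]  R=[0]  => -1
g_2 [RB]  L=[-1]  R=[0]  => -1/2
g_3 [RBB]  L=[-1 -1/2]  R=[0]  => -1/4
g_4 [RBBR]  L=[-1 -1/2]  R=[-1/4 0]  => -3/8
g_5 [RBBRB]  L=[-1 -1/2 -3/8]  R=[-1/4 0]  => -5/16
g_6 [RBBRBB]  L=[-1 -1/2 -3/8 -5/16]  R=[-1/4 0]  => -9/32
g_7 [RBBRBBB]  L=[-1 -1/2 -3/8 -5/16 -9/32]  R=[-1/4 0]  => -17/64
g_8 [RBBRBBBB]  L=[-1 -1/2 -3/8 -5/16 -9/32 -17/64]  R=[-1/4 0]  => -33/128
g_9 [RBBRBBBBB]  L=[-1 -1/2 -3/8 -5/16 -9/32 -17/64 -33/128]  R=[-1/4 0]  => -65/256
g_10 [RBBRBBBBBB]  L=[-1 -1/2 -3/8 -5/16 -9/32 -17/64 -33/128 -65/256]  R=[-1/4 0]  => -129/512
g_11 [RBBRBBBBBBB]  L=[-1 -1/2 -3/8 -5/16 -9/32 -17/64 -33/128 -65/256 -129/512]  R=[-1/4 0]  => -257/1024
g_12 [RBBRBBBBBBBR]  L=[-1 -1/2 -3/8 -5/16 -9/32 -17/64 -33/128 -65/256 -129/512]  R=[-257/1024 -1/4 0]  => -515/2048
g_13 [RBBRBBBBBBBRR]  L=[-1 -1/2 -3/8 -5/16 -9/32 -17/64 -33/128 -65/256 -129/512]  R=[-515/2048 -257/1024 -1/4 0]  => -1031/4096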